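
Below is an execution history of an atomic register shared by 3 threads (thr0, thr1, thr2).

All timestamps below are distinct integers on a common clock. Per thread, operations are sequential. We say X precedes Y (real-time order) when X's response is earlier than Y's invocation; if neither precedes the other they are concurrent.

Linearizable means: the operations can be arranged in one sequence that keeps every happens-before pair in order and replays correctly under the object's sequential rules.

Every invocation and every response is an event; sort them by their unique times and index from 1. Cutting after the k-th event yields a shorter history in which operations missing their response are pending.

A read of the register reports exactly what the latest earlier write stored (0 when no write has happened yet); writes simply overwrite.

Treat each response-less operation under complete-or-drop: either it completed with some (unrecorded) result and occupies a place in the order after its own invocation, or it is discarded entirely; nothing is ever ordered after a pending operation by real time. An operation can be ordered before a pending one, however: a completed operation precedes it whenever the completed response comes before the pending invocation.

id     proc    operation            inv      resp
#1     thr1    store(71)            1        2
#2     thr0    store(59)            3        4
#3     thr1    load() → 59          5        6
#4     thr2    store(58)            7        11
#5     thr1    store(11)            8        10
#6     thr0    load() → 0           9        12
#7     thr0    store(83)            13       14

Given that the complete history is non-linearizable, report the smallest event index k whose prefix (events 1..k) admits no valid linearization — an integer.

12

events 1..11 are linearizable, e.g. via #1, #2, #3, #4, #5:
1. #1 store(71), leaving value 71
2. #2 store(59), leaving value 59
3. #3 load() → 59, leaving value 59
4. #4 store(58), leaving value 58
5. #5 store(11), leaving value 11
with event 12 included (#6 responding at time 12), all real-time-consistent orders fail
one such order, #1, #2, #3, #4, #5, #6, breaks at step 6 where #6 load() → 0 is illegal
one such order, #1, #2, #3, #4, #6, #5, breaks at step 5 where #6 load() → 0 is illegal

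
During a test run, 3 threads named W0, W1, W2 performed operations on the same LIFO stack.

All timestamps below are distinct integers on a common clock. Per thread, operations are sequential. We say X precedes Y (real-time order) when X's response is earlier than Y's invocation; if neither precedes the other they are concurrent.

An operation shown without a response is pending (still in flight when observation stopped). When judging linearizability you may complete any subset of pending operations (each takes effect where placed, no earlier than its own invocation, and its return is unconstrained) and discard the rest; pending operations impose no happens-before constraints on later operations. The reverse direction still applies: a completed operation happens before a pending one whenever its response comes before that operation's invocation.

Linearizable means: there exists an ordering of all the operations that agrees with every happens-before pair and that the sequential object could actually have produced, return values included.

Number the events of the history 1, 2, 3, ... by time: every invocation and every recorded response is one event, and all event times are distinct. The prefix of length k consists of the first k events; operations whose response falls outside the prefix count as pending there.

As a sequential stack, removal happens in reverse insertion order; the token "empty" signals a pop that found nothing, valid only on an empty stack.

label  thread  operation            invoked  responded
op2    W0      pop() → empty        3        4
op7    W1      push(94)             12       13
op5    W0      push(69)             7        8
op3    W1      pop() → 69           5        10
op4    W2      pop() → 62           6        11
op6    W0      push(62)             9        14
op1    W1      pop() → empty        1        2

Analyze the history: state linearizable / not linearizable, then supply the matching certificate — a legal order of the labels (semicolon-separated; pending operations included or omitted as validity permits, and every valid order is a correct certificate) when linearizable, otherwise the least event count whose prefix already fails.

linearizable — witness: op1; op2; op5; op3; op6; op4; op7

after step 1 (op1 pop() → empty): stack <>
after step 2 (op2 pop() → empty): stack <>
after step 3 (op5 push(69)): stack <69>
after step 4 (op3 pop() → 69): stack <>
after step 5 (op6 push(62)): stack <62>
after step 6 (op4 pop() → 62): stack <>
after step 7 (op7 push(94)): stack <94>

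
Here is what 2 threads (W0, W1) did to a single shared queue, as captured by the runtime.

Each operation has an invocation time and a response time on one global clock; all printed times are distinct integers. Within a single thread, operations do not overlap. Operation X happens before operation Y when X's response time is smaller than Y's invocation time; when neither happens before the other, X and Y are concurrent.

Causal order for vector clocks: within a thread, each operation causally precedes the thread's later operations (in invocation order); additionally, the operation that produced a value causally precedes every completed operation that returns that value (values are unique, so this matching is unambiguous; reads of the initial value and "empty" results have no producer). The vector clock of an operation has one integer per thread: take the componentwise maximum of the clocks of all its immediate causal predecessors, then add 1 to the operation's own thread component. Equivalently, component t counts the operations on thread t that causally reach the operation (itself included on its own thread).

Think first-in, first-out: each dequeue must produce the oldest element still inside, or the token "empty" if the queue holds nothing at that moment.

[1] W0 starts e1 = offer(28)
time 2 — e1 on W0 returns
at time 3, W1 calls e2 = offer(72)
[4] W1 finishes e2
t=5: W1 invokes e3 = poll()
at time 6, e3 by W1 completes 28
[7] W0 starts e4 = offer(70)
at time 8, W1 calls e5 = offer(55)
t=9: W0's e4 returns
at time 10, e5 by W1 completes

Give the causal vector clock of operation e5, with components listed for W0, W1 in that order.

e2 (invocation 3): nothing precedes it; W1's component alone gives (0, 1)
e1 (invocation 1): nothing precedes it; W0's component alone gives (1, 0)
from VC(e1)=(1, 0), e4 (invoked 7) maxes components and bumps W0 → (2, 0)
from VC(e1)=(1, 0), VC(e2)=(0, 1), e3 (invoked 5) maxes components and bumps W1 → (1, 2)
from VC(e3)=(1, 2), e5 (invoked 8) maxes components and bumps W1 → (1, 3)
target: VC(e5) = (1, 3)

(1, 3)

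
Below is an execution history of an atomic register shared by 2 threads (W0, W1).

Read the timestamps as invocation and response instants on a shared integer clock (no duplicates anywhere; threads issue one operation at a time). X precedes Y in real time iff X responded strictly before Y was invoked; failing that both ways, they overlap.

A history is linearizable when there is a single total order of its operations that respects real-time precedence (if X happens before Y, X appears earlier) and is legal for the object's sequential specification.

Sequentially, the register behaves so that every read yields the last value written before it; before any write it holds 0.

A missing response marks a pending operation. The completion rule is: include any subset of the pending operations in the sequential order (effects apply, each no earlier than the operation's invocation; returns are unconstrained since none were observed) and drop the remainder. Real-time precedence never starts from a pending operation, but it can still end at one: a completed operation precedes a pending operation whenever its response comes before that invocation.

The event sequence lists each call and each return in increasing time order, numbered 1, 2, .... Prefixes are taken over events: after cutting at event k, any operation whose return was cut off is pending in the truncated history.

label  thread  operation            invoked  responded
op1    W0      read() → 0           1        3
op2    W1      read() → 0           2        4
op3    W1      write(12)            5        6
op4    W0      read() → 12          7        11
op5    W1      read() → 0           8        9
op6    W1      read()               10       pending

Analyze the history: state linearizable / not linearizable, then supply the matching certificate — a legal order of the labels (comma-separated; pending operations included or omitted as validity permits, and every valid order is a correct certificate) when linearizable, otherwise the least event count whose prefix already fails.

already the first 9 events (up to op5's response at time 9) admit no linearization; the first 8 still do
all 2 real-time-respecting orders fail — 4 completed atomic register operations, no legal replay
no escape via the 1 pending operation (op4): every completion choice fails
sample order op1, op2, op3, op5 (pending dropped) stalls at step 4 — op5 read() → 0 has no legal effect
sample order op2, op1, op3, op5 (pending dropped) stalls at step 4 — op5 read() → 0 has no legal effect

not linearizable — minimal violating prefix: 9 events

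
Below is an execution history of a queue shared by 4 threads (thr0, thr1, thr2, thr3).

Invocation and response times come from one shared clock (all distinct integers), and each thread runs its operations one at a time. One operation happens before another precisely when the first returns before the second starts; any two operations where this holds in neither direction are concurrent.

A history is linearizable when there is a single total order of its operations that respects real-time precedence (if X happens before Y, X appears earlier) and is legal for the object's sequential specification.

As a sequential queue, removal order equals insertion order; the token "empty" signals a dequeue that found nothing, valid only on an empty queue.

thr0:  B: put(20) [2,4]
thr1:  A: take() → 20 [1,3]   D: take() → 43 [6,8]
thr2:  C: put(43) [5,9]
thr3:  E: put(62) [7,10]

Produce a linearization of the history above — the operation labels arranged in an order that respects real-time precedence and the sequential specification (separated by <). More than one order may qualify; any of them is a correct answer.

B < A < C < D < E

1. B put(20), leaving queue <20>
2. A take() → 20, leaving queue <>
3. C put(43), leaving queue <43>
4. D take() → 43, leaving queue <>
5. E put(62), leaving queue <62>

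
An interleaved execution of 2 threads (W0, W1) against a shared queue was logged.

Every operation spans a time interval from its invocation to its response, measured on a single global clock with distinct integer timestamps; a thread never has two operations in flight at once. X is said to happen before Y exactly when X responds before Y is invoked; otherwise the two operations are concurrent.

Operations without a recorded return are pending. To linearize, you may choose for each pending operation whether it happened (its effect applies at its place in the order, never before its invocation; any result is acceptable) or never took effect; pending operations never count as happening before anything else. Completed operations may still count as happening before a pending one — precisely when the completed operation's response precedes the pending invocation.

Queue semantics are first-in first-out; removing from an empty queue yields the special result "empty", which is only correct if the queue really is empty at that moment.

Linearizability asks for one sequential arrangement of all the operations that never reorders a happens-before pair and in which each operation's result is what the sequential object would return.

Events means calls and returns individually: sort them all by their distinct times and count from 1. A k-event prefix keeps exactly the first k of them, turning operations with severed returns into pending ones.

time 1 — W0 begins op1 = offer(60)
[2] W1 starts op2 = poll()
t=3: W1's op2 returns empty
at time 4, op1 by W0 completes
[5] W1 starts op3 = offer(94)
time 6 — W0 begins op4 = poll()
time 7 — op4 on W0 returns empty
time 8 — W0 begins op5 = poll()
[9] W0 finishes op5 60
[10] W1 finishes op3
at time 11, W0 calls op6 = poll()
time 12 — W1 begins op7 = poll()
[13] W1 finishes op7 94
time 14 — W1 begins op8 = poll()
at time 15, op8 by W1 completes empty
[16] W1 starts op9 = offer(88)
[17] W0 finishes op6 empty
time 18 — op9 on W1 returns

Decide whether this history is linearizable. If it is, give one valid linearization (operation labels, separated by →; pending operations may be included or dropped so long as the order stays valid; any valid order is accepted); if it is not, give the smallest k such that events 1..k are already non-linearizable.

not linearizable — minimal violating prefix: 7 events

through event 6 a valid linearization exists; event 7 (op4 responding at time 7) ends that
the 3 completed operations admit 2 real-time orders; each fails the queue replay
completion choices over the 1 pending operation (op3) were checked; none helps
one such order, op1, op2, op4 (pending dropped), breaks at step 2 where op2 poll() → empty is illegal
one such order, op2, op1, op4 (pending dropped), breaks at step 3 where op4 poll() → empty is illegal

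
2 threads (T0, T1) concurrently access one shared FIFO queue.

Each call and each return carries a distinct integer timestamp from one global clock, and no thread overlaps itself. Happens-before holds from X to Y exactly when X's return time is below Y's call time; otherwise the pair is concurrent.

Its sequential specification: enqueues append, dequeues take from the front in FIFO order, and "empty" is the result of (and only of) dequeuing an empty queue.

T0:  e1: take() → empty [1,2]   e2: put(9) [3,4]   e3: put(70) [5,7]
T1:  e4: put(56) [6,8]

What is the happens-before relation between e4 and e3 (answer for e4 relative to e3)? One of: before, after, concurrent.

e4 spans [6,8], e3 spans [5,7]
the intervals overlap in both directions

concurrent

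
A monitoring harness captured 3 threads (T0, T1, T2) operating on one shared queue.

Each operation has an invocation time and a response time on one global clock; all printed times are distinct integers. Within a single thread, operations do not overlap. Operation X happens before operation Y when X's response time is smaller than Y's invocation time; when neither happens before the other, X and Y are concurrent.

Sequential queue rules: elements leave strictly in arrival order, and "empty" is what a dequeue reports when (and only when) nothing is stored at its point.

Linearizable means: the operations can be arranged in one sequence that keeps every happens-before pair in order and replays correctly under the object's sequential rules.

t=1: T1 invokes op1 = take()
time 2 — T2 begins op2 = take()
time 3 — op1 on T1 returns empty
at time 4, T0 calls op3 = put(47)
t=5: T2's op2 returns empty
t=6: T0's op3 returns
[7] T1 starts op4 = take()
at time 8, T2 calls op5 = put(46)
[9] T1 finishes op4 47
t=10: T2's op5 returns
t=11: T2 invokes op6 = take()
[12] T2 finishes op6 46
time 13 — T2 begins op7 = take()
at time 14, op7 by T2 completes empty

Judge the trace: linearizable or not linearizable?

linearizable

one valid linearization: op1, op2, op3, op4, op5, op6, op7
1. op1 take() → empty, leaving queue <>
2. op2 take() → empty, leaving queue <>
3. op3 put(47), leaving queue <47>
4. op4 take() → 47, leaving queue <>
5. op5 put(46), leaving queue <46>
6. op6 take() → 46, leaving queue <>
7. op7 take() → empty, leaving queue <>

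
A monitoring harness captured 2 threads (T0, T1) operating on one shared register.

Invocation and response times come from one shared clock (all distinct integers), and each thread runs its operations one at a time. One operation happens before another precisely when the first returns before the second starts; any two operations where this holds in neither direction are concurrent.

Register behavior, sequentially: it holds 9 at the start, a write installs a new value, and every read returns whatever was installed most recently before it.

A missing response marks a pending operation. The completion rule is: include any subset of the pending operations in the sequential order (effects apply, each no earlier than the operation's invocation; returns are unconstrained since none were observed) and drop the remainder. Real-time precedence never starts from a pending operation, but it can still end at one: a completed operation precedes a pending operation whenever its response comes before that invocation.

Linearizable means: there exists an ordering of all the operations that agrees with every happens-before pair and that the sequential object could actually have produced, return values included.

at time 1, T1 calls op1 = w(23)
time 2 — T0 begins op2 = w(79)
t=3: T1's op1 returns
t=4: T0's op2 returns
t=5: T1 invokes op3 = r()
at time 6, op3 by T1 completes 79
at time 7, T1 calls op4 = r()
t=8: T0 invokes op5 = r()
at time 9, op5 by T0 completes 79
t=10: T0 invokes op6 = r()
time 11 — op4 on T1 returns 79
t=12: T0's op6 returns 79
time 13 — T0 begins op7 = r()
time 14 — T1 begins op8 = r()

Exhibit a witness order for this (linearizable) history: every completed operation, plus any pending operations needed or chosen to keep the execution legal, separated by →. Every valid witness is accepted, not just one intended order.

after step 1 (op1 w(23)): value 23
after step 2 (op2 w(79)): value 79
after step 3 (op3 r() → 79): value 79
after step 4 (op4 r() → 79): value 79
after step 5 (op5 r() → 79): value 79
after step 6 (op6 r() → 79): value 79

op1 → op2 → op3 → op4 → op5 → op6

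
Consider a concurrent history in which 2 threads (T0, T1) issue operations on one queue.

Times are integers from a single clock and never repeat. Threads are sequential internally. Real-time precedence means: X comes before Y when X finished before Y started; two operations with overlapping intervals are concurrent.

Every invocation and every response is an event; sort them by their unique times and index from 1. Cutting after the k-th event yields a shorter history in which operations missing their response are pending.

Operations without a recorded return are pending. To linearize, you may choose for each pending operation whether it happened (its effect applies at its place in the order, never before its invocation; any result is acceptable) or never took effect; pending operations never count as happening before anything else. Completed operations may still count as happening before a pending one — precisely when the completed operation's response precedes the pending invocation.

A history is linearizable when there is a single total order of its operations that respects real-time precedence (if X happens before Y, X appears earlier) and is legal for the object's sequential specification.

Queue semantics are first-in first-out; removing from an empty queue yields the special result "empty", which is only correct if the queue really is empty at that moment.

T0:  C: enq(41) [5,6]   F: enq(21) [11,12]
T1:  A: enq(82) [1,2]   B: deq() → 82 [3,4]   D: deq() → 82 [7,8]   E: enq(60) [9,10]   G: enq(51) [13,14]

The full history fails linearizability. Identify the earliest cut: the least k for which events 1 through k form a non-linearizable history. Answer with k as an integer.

a valid linearization of events 1..7 exists, for instance A, B, C:
step 1: A enq(82) — queue <82>
step 2: B deq() → 82 — queue <>
step 3: C enq(41) — queue <41>
adding event 8 (D responds at 8) leaves no legal real-time order
sample order A, B, C, D stalls at step 4 — D deq() → 82 has no legal effect

8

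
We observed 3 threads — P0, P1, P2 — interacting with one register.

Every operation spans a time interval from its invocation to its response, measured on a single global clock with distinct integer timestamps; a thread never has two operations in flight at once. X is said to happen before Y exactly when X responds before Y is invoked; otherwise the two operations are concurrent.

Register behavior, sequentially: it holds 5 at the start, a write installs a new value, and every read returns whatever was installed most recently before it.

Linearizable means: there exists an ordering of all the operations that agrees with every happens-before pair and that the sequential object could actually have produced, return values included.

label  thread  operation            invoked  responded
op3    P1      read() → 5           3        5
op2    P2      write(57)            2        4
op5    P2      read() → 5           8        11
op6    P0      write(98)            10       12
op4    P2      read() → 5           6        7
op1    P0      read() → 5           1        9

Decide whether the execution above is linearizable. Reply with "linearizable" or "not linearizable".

already the first 7 events (up to op4's response at time 7) admit no linearization; the first 6 still do
all 2 real-time-respecting orders fail — 3 completed register operations, no legal replay
include/drop combinations of the 1 pending operation (op1) were all tried; none helps
one such order, op2, op3, op4 (pending dropped), breaks at step 2 where op3 read() → 5 is illegal
one such order, op3, op2, op4 (pending dropped), breaks at step 3 where op4 read() → 5 is illegal

not linearizable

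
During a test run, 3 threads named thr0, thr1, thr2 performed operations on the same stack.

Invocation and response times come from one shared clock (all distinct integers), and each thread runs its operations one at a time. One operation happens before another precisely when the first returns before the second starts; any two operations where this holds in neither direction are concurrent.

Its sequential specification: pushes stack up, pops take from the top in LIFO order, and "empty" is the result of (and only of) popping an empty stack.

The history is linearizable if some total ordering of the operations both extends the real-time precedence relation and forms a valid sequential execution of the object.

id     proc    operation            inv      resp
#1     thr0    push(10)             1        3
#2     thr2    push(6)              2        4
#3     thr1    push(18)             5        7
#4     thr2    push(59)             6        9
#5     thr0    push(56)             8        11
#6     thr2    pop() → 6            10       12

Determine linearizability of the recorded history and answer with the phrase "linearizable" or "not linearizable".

the violation lands at event 12, #6's response at time 12: events 1..11 linearize, events 1..12 do not
real-time-consistent orders of the 6 completed operations: 10 — all fail the stack replay
e.g. #1, #2, #3, #4, #5, #6: illegal at step 6, since #6 pop() → 6 cannot apply there
e.g. #1, #2, #3, #4, #6, #5: illegal at step 5, since #6 pop() → 6 cannot apply there

not linearizable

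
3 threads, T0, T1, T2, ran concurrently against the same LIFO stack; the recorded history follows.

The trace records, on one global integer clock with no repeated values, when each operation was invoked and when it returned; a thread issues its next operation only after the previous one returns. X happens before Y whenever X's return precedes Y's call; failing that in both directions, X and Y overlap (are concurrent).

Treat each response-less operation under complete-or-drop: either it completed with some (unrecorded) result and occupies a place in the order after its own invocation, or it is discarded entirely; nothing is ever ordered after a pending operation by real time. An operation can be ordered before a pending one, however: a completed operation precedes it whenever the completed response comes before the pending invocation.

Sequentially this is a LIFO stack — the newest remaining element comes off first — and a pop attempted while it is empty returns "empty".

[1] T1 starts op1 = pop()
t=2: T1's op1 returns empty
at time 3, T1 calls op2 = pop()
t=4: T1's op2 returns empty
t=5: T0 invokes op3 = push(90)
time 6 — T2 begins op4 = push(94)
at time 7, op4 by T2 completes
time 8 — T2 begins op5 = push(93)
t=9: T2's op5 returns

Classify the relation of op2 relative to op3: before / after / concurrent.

op2 spans [3,4], op3 spans [5,…)
resp(op2)=4 < inv(op3)=5

before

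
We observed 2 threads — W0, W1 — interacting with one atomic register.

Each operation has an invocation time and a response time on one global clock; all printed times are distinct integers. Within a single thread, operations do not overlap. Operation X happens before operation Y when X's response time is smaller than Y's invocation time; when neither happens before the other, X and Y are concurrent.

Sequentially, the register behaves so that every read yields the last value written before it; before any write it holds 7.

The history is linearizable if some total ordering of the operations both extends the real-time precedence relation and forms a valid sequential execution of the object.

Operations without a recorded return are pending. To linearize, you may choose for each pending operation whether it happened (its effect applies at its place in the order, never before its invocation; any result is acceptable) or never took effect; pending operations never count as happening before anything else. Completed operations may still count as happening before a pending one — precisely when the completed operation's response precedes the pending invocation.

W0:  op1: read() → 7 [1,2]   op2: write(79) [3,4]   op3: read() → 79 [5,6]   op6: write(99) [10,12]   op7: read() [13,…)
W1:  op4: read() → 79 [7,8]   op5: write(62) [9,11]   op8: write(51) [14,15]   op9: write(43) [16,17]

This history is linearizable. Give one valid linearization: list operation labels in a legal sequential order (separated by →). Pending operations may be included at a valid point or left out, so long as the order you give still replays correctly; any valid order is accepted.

after step 1 (op1 read() → 7): value 7
after step 2 (op2 write(79)): value 79
after step 3 (op3 read() → 79): value 79
after step 4 (op4 read() → 79): value 79
after step 5 (op5 write(62)): value 62
after step 6 (op6 write(99)): value 99
after step 7 (op7 read() (pending, included)): value 99
after step 8 (op8 write(51)): value 51
after step 9 (op9 write(43)): value 43

op1 → op2 → op3 → op4 → op5 → op6 → op7 → op8 → op9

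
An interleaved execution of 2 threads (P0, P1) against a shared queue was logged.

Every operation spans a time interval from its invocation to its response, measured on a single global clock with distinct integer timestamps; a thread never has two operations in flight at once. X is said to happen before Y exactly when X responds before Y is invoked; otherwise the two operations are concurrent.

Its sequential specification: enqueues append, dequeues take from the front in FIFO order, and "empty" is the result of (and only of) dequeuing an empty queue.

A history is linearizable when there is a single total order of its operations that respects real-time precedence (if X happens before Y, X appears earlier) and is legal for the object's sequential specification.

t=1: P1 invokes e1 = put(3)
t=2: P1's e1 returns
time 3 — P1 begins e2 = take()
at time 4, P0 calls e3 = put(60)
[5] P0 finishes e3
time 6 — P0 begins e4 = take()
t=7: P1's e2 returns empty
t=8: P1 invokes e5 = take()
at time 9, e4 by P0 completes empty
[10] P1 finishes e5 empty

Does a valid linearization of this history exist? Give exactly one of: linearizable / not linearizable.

not linearizable

prefix check: 1..6 passes, 1..7 fails once e2's time-7 response joins
every one of the 2 real-time-consistent orders over 3 completed queue ops fails the sequential spec
including or dropping the 1 pending operation (e4) in any combination fails
for example e1, e2, e3 (pending dropped) fails at step 2: e2 take() → empty is not legal there
for example e1, e3, e2 (pending dropped) fails at step 3: e2 take() → empty is not legal there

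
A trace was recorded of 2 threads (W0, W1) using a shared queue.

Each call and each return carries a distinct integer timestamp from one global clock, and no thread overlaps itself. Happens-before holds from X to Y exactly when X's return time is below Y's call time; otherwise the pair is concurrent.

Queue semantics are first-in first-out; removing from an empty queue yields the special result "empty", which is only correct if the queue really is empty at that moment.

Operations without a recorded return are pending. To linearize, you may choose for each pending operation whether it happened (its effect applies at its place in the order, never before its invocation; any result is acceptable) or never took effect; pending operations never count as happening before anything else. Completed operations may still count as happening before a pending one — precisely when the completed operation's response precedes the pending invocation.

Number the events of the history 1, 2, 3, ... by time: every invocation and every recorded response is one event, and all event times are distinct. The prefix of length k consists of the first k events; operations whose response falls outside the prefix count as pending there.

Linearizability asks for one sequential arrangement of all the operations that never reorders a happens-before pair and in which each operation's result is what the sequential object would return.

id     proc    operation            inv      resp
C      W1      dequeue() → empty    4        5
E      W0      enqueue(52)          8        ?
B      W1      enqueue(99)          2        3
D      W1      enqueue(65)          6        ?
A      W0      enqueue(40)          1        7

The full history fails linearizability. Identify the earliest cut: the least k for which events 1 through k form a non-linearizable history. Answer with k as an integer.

5

events 1..4 are still linearizable — one witness is A, B:
1. A enqueue(40) (pending, included), leaving queue <40>
2. B enqueue(99), leaving queue <40,99>
adding event 5 (C responds at 5) leaves no legal real-time order
no escape via the 1 pending operation (A): every completion choice fails
sample order B, C (pending dropped) stalls at step 2 — C dequeue() → empty has no legal effect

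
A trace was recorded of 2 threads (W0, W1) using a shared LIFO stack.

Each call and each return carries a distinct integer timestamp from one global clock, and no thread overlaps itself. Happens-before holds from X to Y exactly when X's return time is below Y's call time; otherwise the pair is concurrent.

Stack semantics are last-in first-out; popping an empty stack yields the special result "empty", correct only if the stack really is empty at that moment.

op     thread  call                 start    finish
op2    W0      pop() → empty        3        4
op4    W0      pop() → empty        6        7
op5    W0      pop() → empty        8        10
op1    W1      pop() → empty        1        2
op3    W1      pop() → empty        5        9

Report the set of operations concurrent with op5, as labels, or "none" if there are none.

concurrent with op5 ([8,10]): every op whose interval crosses 8..10
op1 [1,2]: before
op2 [3,4]: before
op3 [5,9]: concurrent
op4 [6,7]: before

op3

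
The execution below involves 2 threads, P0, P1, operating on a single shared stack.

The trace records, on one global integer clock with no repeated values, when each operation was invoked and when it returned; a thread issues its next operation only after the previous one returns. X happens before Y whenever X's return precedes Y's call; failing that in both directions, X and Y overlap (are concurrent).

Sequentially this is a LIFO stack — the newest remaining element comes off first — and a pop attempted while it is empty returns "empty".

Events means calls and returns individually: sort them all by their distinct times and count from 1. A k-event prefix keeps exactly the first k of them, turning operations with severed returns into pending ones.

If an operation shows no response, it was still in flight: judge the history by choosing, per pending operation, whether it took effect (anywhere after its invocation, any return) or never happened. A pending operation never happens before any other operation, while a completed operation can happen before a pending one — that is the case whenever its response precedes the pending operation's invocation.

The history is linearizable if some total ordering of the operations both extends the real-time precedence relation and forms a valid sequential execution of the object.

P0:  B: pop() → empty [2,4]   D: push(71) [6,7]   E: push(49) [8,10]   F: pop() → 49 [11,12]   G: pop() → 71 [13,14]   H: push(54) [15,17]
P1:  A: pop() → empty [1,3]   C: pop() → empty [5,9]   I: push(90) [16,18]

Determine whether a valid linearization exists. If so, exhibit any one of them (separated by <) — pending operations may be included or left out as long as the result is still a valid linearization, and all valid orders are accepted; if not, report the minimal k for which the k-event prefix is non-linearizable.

after step 1 (A pop() → empty): stack <>
after step 2 (B pop() → empty): stack <>
after step 3 (C pop() → empty): stack <>
after step 4 (D push(71)): stack <71>
after step 5 (E push(49)): stack <71,49>
after step 6 (F pop() → 49): stack <71>
after step 7 (G pop() → 71): stack <>
after step 8 (H push(54)): stack <54>
after step 9 (I push(90)): stack <54,90>

linearizable — witness: A < B < C < D < E < F < G < H < I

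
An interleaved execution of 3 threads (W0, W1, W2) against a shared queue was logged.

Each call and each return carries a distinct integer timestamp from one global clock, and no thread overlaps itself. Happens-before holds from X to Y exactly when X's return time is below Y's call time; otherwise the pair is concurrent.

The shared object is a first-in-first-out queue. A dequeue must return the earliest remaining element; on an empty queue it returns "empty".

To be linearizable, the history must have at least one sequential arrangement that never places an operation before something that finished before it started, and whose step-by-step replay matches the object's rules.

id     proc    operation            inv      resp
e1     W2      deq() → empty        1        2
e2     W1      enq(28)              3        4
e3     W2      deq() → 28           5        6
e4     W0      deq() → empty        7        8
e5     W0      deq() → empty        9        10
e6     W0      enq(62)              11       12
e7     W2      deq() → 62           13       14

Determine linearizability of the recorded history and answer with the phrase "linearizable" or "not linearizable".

witness order: e1, e2, e3, e4, e5, e6, e7
after step 1 (e1 deq() → empty): queue <>
after step 2 (e2 enq(28)): queue <28>
after step 3 (e3 deq() → 28): queue <>
after step 4 (e4 deq() → empty): queue <>
after step 5 (e5 deq() → empty): queue <>
after step 6 (e6 enq(62)): queue <62>
after step 7 (e7 deq() → 62): queue <>

linearizable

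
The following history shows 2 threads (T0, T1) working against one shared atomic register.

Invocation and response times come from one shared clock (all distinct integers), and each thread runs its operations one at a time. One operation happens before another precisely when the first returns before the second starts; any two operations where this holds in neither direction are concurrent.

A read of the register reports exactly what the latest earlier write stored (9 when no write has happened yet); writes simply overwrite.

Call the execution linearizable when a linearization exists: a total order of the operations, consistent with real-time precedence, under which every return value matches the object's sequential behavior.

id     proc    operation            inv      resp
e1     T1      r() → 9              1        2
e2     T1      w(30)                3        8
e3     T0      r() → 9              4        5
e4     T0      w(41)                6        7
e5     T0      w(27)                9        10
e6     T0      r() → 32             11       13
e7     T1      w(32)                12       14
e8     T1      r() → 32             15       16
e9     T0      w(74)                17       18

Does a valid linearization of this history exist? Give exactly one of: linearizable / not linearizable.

linearizable

one valid linearization: e1, e3, e2, e4, e5, e7, e6, e8, e9
1. e1 r() → 9, leaving value 9
2. e3 r() → 9, leaving value 9
3. e2 w(30), leaving value 30
4. e4 w(41), leaving value 41
5. e5 w(27), leaving value 27
6. e7 w(32), leaving value 32
7. e6 r() → 32, leaving value 32
8. e8 r() → 32, leaving value 32
9. e9 w(74), leaving value 74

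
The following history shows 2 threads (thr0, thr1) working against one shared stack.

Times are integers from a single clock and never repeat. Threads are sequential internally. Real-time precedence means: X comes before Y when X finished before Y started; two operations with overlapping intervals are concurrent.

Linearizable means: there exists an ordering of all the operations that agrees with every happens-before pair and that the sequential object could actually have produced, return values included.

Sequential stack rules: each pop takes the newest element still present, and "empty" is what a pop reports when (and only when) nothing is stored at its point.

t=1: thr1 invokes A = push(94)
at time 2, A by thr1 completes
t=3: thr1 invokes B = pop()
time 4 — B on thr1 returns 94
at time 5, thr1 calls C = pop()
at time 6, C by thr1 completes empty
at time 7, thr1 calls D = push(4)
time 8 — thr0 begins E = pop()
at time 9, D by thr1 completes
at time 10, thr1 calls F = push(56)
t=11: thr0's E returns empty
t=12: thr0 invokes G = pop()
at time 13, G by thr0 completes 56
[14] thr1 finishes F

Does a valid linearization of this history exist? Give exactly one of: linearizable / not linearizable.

linearizable

witness order: A, B, C, E, D, F, G
step 1: A push(94) — stack <94>
step 2: B pop() → 94 — stack <>
step 3: C pop() → empty — stack <>
step 4: E pop() → empty — stack <>
step 5: D push(4) — stack <4>
step 6: F push(56) — stack <4,56>
step 7: G pop() → 56 — stack <4>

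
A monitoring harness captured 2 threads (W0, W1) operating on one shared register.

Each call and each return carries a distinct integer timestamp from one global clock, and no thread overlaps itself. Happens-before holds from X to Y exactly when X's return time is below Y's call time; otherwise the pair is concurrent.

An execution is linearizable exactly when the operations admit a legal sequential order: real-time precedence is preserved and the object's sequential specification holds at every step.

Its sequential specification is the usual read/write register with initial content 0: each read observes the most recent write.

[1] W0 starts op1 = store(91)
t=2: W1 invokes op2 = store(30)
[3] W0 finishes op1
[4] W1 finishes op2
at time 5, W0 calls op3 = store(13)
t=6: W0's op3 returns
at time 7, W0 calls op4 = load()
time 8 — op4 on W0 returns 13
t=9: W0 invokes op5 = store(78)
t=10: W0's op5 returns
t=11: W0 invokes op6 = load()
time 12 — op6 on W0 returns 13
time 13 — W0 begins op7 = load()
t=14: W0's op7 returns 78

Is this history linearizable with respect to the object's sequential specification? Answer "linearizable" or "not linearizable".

not linearizable

cut after 11 events: linearizable; cut after 12 events (op6 responds, time 12): not linearizable
all 2 real-time-respecting orders fail — 6 completed register operations, no legal replay
sample order op1, op2, op3, op4, op5, op6 stalls at step 6 — op6 load() → 13 has no legal effect
sample order op2, op1, op3, op4, op5, op6 stalls at step 6 — op6 load() → 13 has no legal effect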